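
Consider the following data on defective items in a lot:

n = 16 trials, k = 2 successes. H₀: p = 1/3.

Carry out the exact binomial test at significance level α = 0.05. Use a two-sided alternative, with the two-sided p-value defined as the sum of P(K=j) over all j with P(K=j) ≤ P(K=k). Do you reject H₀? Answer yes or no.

reject H₀: no

Exact binomial: n=16, k=2, p₀=1/3=0.3333
P(X=j) = C(n,j)·p₀^j·(1−p₀)^(n−j); p = Σ P(X=j) over j with P(X=j) ≤ P(X=2)
p-value (two-sided) = 0.10934
At α=0.05: p ≥ α → fail to reject H₀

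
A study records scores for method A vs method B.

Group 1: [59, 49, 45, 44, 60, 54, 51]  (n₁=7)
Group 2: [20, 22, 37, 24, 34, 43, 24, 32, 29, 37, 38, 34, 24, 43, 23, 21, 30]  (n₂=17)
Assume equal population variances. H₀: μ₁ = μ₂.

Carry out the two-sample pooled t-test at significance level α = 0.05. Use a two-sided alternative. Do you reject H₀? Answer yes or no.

reject H₀: yes

x̄₁=51.714, s₁=6.317, n₁=7
x̄₂=30.294, s₂=7.655, n₂=17
s_p² = [6·6.317² + 16·7.655²]/22 = 53.4981
SE = √(s_p²·(1/7+1/17)) = 3.2847
t = (51.714−30.294)/3.2847 = 6.5211
df = 22
p-value (two-sided) = 0.00000
At α=0.05: p < α → reject H₀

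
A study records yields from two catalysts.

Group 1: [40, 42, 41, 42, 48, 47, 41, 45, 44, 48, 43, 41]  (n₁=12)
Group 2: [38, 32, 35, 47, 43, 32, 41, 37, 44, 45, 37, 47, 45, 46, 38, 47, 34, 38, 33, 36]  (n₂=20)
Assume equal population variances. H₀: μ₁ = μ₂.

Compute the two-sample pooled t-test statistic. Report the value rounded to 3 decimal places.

test statistic = 2.236

x̄₁=43.500, s₁=2.876, n₁=12
x̄₂=39.750, s₂=5.340, n₂=20
s_p² = [11·2.876² + 19·5.340²]/30 = 21.0917
SE = √(s_p²·(1/12+1/20)) = 1.6770
t = (43.500−39.750)/1.6770 = 2.2362
df = 30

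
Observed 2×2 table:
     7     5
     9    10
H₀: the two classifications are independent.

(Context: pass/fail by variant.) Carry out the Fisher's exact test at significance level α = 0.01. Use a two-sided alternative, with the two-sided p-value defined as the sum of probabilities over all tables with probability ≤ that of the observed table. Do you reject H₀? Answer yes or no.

Margins: r₁=12, r₂=19, c₁=16, c₂=15, n=31
p_obs = C(12,7)·C(19,9)/C(31,16); sum pmf over tables with pmf ≤ p_obs
p-value (two-sided) = 0.71599
At α=0.01: p ≥ α → fail to reject H₀

reject H₀: no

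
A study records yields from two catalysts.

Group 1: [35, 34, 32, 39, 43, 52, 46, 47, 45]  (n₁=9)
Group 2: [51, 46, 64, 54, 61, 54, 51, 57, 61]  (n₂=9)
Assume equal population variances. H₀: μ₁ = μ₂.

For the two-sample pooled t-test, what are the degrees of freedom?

degrees of freedom = 16

df = n₁ + n₂ − 2 = 9 + 9 − 2 = 16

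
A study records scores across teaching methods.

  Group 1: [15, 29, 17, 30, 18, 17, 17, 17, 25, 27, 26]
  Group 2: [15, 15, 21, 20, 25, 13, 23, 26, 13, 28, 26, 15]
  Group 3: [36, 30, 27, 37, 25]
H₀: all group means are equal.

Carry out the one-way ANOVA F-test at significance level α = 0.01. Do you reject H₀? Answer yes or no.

reject H₀: yes

Group means [21.64, 20.00, 31.00], grand mean 22.607
SSB = Σnᵢ(x̄ᵢ−x̄)² = 444.133; SSW = ΣΣ(x−x̄ᵢ)² = 784.545
MSB = 444.133/2 = 222.0666; MSW = 784.545/25 = 31.3818
F = MSB/MSW = 7.0763
df = (2, 25)
p-value (upper-tail) = 0.00367
At α=0.01: p < α → reject H₀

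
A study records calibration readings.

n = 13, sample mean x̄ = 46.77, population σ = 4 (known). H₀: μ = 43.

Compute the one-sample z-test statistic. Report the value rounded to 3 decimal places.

SE = σ/√n = 4/√13 = 1.1094
z = (x̄−μ₀)/SE = (46.77−43)/1.1094 = 3.3982

test statistic = 3.398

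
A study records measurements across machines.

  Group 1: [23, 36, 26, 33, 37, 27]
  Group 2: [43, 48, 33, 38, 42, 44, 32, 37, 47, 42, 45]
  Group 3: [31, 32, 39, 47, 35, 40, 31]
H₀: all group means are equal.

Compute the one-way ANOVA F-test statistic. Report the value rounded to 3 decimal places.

test statistic = 7.025

Group means [30.33, 41.00, 36.43], grand mean 37.000
SSB = Σnᵢ(x̄ᵢ−x̄)² = 444.952; SSW = ΣΣ(x−x̄ᵢ)² = 665.048
MSB = 444.952/2 = 222.4762; MSW = 665.048/21 = 31.6689
F = MSB/MSW = 7.0251
df = (2, 21)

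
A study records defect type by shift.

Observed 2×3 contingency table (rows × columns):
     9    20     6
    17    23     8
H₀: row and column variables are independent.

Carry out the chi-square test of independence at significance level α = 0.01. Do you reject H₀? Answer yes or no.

reject H₀: no

Row totals [35, 48], col totals [26, 43, 14], n=83
χ² = (9−10.96)²/10.96 + (20−18.13)²/18.13 + (6−5.90)²/5.90 + (17−15.04)²/15.04 + (23−24.87)²/24.87 + (8−8.10)²/8.10 = 0.9436
df = 2
p-value (upper-tail) = 0.62389
At α=0.01: p ≥ α → fail to reject H₀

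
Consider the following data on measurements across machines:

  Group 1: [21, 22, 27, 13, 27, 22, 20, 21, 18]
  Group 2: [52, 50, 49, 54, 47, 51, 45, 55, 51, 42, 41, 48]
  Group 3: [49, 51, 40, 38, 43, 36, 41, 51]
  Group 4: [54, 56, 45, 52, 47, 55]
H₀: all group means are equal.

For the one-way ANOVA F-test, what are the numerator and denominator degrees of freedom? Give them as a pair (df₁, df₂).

k = 4 groups, N = 35 total
df = (k−1, N−k) = (4−1, 35−4) = (3, 31)

degrees of freedom = [3, 31]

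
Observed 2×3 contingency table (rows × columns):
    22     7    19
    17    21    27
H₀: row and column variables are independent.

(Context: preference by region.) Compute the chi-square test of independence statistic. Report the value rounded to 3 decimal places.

test statistic = 6.625

Row totals [48, 65], col totals [39, 28, 46], n=113
χ² = (22−16.57)²/16.57 + (7−11.89)²/11.89 + (19−19.54)²/19.54 + (17−22.43)²/22.43 + (21−16.11)²/16.11 + (27−26.46)²/26.46 = 6.6247
df = 2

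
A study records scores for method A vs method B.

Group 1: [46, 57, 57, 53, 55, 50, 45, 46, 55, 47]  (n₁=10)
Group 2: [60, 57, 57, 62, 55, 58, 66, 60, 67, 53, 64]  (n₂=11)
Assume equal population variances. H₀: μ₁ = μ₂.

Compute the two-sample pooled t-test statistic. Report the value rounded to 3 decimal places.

x̄₁=51.100, s₁=4.841, n₁=10
x̄₂=59.909, s₂=4.482, n₂=11
s_p² = [9·4.841² + 10·4.482²]/19 = 21.6742
SE = √(s_p²·(1/10+1/11)) = 2.0342
t = (51.100−59.909)/2.0342 = -4.3306
df = 19

test statistic = -4.331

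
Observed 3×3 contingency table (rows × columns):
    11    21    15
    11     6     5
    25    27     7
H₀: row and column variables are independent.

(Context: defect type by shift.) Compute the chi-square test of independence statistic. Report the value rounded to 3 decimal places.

Row totals [47, 22, 59], col totals [47, 54, 27], n=128
χ² = (11−17.26)²/17.26 + (21−19.83)²/19.83 + (15−9.91)²/9.91 + (11−8.08)²/8.08 + (6−9.28)²/9.28 + (5−4.64)²/4.64 + (25−21.66)²/21.66 + (27−24.89)²/24.89 + (7−12.45)²/12.45 = 10.2672
df = 4

test statistic = 10.267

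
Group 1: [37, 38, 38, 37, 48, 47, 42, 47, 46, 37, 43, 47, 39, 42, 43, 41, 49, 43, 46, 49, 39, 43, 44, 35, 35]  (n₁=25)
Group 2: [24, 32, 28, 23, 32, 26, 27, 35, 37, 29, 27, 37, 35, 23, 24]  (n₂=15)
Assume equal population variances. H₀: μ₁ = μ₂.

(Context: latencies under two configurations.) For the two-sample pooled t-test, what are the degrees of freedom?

df = n₁ + n₂ − 2 = 25 + 15 − 2 = 38

degrees of freedom = 38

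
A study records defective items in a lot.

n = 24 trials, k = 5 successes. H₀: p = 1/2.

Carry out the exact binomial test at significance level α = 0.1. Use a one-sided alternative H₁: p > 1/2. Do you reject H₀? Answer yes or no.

reject H₀: no

Exact binomial: n=24, k=5, p₀=1/2=0.5000
P(X≥5) from Σ C(n,i)·p₀^i·(1−p₀)^(n−i)
p-value (one-sided, H₁ greater) = 0.99923
At α=0.1: p ≥ α → fail to reject H₀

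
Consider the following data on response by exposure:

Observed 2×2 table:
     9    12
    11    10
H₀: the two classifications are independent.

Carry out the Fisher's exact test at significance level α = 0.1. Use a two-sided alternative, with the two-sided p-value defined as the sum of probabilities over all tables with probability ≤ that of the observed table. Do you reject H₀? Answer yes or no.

Margins: r₁=21, r₂=21, c₁=20, c₂=22, n=42
p_obs = C(21,9)·C(21,11)/C(42,20); sum pmf over tables with pmf ≤ p_obs
p-value (two-sided) = 0.75786
At α=0.1: p ≥ α → fail to reject H₀

reject H₀: no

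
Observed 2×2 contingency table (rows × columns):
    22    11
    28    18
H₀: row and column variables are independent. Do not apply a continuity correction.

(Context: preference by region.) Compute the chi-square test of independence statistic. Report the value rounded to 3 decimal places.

test statistic = 0.278

Row totals [33, 46], col totals [50, 29], n=79
χ² = (22−20.89)²/20.89 + (11−12.11)²/12.11 + (28−29.11)²/29.11 + (18−16.89)²/16.89 = 0.2779
df = 1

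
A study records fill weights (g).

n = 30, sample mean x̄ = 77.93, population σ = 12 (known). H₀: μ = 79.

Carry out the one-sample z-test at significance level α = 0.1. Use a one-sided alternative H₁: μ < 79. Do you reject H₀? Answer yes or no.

reject H₀: no

SE = σ/√n = 12/√30 = 2.1909
z = (x̄−μ₀)/SE = (77.93−79)/2.1909 = -0.4884
p-value (one-sided, H₁ less) = 0.31264
At α=0.1: p ≥ α → fail to reject H₀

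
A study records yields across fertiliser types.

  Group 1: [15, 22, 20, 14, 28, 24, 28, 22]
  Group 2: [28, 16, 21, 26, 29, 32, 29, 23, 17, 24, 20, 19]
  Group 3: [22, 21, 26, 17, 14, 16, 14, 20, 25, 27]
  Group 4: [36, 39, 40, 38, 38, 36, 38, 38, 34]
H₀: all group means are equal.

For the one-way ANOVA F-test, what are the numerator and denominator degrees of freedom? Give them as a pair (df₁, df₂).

degrees of freedom = [3, 35]

k = 4 groups, N = 39 total
df = (k−1, N−k) = (4−1, 39−4) = (3, 35)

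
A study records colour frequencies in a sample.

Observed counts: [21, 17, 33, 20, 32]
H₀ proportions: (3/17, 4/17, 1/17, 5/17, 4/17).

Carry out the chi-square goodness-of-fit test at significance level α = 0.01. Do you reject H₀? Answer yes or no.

n = 123; E_i = n·p_i = [21.71, 28.94, 7.24, 36.18, 28.94]
χ² = (21−21.71)²/21.71 + (17−28.94)²/28.94 + (33−7.24)²/7.24 + (20−36.18)²/36.18 + (32−28.94)²/28.94 = 104.2541
df = 4
p-value (upper-tail) = 0.00000
At α=0.01: p < α → reject H₀

reject H₀: yes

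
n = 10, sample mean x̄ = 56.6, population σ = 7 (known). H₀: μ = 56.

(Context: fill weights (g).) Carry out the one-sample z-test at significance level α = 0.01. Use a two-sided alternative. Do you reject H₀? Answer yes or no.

reject H₀: no

SE = σ/√n = 7/√10 = 2.2136
z = (x̄−μ₀)/SE = (56.6−56)/2.2136 = 0.2711
p-value (two-sided) = 0.78635
At α=0.01: p ≥ α → fail to reject H₀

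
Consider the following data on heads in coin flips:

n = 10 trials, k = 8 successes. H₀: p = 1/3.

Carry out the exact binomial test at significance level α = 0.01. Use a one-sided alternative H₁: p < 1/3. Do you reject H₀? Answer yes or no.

reject H₀: no

Exact binomial: n=10, k=8, p₀=1/3=0.3333
P(X≤8) from Σ C(n,i)·p₀^i·(1−p₀)^(n−i)
p-value (one-sided, H₁ less) = 0.99964
At α=0.01: p ≥ α → fail to reject H₀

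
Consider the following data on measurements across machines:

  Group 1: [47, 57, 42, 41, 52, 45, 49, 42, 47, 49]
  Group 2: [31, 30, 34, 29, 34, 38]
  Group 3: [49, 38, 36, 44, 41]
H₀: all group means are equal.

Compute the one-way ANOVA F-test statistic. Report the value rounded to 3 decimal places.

test statistic = 18.337

Group means [47.10, 32.67, 41.60], grand mean 41.667
SSB = Σnᵢ(x̄ᵢ−x̄)² = 781.233; SSW = ΣΣ(x−x̄ᵢ)² = 383.433
MSB = 781.233/2 = 390.6167; MSW = 383.433/18 = 21.3019
F = MSB/MSW = 18.3372
df = (2, 18)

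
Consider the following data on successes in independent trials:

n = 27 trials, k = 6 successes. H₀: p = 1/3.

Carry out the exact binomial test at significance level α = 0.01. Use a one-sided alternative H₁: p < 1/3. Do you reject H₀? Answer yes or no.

reject H₀: no

Exact binomial: n=27, k=6, p₀=1/3=0.3333
P(X≤6) from Σ C(n,i)·p₀^i·(1−p₀)^(n−i)
p-value (one-sided, H₁ less) = 0.15335
At α=0.01: p ≥ α → fail to reject H₀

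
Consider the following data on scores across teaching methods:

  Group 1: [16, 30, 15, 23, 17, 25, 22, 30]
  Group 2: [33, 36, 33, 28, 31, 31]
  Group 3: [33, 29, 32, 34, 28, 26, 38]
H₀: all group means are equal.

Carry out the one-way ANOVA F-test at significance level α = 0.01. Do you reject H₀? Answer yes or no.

Group means [22.25, 32.00, 31.43], grand mean 28.095
SSB = Σnᵢ(x̄ᵢ−x̄)² = 442.595; SSW = ΣΣ(x−x̄ᵢ)² = 383.214
MSB = 442.595/2 = 221.2976; MSW = 383.214/18 = 21.2897
F = MSB/MSW = 10.3946
df = (2, 18)
p-value (upper-tail) = 0.00100
At α=0.01: p < α → reject H₀

reject H₀: yes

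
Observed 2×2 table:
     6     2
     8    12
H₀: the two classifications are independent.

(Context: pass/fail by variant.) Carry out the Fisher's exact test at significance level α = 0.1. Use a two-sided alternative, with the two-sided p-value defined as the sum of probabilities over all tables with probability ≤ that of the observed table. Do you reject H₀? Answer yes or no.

reject H₀: no

Margins: r₁=8, r₂=20, c₁=14, c₂=14, n=28
p_obs = C(8,6)·C(20,8)/C(28,14); sum pmf over tables with pmf ≤ p_obs
p-value (two-sided) = 0.20870
At α=0.1: p ≥ α → fail to reject H₀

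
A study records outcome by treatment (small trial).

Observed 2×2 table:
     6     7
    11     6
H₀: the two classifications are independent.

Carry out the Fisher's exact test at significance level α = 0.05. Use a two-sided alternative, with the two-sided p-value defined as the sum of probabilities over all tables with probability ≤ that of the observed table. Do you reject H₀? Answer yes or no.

reject H₀: no

Margins: r₁=13, r₂=17, c₁=17, c₂=13, n=30
p_obs = C(13,6)·C(17,11)/C(30,17); sum pmf over tables with pmf ≤ p_obs
p-value (two-sided) = 0.46009
At α=0.05: p ≥ α → fail to reject H₀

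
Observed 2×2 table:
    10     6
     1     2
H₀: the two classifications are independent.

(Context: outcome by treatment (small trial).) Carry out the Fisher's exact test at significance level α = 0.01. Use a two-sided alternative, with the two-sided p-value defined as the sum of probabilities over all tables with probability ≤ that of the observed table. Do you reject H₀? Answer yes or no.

reject H₀: no

Margins: r₁=16, r₂=3, c₁=11, c₂=8, n=19
p_obs = C(16,10)·C(3,1)/C(19,11); sum pmf over tables with pmf ≤ p_obs
p-value (two-sided) = 0.54592
At α=0.01: p ≥ α → fail to reject H₀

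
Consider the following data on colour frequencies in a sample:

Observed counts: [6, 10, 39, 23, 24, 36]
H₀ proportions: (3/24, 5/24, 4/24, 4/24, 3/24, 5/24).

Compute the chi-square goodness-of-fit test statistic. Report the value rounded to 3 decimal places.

test statistic = 35.165

n = 138; E_i = n·p_i = [17.25, 28.75, 23.00, 23.00, 17.25, 28.75]
χ² = (6−17.25)²/17.25 + (10−28.75)²/28.75 + (39−23.00)²/23.00 + (23−23.00)²/23.00 + (24−17.25)²/17.25 + (36−28.75)²/28.75 = 35.1652
df = 5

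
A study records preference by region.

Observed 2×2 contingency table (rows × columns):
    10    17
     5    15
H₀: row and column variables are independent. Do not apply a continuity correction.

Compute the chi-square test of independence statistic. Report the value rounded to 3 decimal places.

Row totals [27, 20], col totals [15, 32], n=47
χ² = (10−8.62)²/8.62 + (17−18.38)²/18.38 + (5−6.38)²/6.38 + (15−13.62)²/13.62 = 0.7661
df = 1

test statistic = 0.766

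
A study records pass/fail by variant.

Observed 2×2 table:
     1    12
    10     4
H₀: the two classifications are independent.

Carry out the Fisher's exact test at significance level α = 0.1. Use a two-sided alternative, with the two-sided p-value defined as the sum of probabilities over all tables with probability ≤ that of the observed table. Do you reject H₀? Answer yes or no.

reject H₀: yes

Margins: r₁=13, r₂=14, c₁=11, c₂=16, n=27
p_obs = C(13,1)·C(14,10)/C(27,11); sum pmf over tables with pmf ≤ p_obs
p-value (two-sided) = 0.00134
At α=0.1: p < α → reject H₀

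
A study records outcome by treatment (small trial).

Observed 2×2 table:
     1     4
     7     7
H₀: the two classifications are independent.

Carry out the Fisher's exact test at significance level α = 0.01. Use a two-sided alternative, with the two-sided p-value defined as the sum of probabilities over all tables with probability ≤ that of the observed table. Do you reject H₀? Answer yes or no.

Margins: r₁=5, r₂=14, c₁=8, c₂=11, n=19
p_obs = C(5,1)·C(14,7)/C(19,8); sum pmf over tables with pmf ≤ p_obs
p-value (two-sided) = 0.33781
At α=0.01: p ≥ α → fail to reject H₀

reject H₀: no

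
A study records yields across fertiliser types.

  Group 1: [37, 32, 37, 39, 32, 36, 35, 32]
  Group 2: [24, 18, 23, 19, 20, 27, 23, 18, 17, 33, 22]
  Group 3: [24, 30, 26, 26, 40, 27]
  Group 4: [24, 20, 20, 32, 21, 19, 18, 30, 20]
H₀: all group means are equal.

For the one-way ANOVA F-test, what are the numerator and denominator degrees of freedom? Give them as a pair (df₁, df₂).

k = 4 groups, N = 34 total
df = (k−1, N−k) = (4−1, 34−4) = (3, 30)

degrees of freedom = [3, 30]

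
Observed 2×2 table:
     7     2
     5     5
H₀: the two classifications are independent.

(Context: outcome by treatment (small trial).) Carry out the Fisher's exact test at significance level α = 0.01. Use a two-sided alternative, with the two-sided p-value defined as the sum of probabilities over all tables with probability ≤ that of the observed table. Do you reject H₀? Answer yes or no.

reject H₀: no

Margins: r₁=9, r₂=10, c₁=12, c₂=7, n=19
p_obs = C(9,7)·C(10,5)/C(19,12); sum pmf over tables with pmf ≤ p_obs
p-value (two-sided) = 0.34985
At α=0.01: p ≥ α → fail to reject H₀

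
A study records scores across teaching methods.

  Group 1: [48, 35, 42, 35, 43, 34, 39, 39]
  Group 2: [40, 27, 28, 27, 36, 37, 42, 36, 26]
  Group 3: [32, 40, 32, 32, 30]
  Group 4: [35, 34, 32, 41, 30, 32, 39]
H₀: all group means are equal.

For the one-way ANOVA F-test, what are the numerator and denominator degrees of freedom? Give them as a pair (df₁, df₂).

k = 4 groups, N = 29 total
df = (k−1, N−k) = (4−1, 29−4) = (3, 25)

degrees of freedom = [3, 25]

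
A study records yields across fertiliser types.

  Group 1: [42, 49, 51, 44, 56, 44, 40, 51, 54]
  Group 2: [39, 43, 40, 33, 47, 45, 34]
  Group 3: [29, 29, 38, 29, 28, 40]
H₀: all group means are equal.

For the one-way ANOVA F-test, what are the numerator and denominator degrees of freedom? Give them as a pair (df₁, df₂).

degrees of freedom = [2, 19]

k = 3 groups, N = 22 total
df = (k−1, N−k) = (3−1, 22−3) = (2, 19)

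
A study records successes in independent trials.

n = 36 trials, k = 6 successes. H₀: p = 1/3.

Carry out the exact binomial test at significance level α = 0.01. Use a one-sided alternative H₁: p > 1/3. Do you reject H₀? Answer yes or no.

reject H₀: no

Exact binomial: n=36, k=6, p₀=1/3=0.3333
P(X≥6) from Σ C(n,i)·p₀^i·(1−p₀)^(n−i)
p-value (one-sided, H₁ greater) = 0.99243
At α=0.01: p ≥ α → fail to reject H₀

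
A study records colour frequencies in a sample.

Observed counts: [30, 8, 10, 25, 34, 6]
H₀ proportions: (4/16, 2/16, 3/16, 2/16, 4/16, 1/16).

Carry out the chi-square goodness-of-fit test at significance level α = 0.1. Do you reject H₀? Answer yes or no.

n = 113; E_i = n·p_i = [28.25, 14.12, 21.19, 14.12, 28.25, 7.06]
χ² = (30−28.25)²/28.25 + (8−14.12)²/14.12 + (10−21.19)²/21.19 + (25−14.12)²/14.12 + (34−28.25)²/28.25 + (6−7.06)²/7.06 = 18.3746
df = 5
p-value (upper-tail) = 0.00251
At α=0.1: p < α → reject H₀

reject H₀: yes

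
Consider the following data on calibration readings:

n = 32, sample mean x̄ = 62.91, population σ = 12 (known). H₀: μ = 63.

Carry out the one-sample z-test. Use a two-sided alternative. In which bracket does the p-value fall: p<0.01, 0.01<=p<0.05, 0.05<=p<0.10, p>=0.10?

p-value bracket: p>=0.10

SE = σ/√n = 12/√32 = 2.1213
z = (x̄−μ₀)/SE = (62.91−63)/2.1213 = -0.0424
p-value (two-sided) = 0.96616
→ bracket: p>=0.10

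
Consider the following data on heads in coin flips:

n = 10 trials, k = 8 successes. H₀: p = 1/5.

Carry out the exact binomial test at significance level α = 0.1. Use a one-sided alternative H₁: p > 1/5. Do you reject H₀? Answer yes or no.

Exact binomial: n=10, k=8, p₀=1/5=0.2000
P(X≥8) from Σ C(n,i)·p₀^i·(1−p₀)^(n−i)
p-value (one-sided, H₁ greater) = 0.00008
At α=0.1: p < α → reject H₀

reject H₀: yes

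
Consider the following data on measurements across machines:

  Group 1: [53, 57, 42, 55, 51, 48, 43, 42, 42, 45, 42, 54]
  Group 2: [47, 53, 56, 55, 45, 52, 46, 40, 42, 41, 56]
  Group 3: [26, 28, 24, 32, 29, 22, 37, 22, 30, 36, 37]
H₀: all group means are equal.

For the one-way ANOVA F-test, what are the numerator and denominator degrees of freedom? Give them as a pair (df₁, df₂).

k = 3 groups, N = 34 total
df = (k−1, N−k) = (3−1, 34−3) = (2, 31)

degrees of freedom = [2, 31]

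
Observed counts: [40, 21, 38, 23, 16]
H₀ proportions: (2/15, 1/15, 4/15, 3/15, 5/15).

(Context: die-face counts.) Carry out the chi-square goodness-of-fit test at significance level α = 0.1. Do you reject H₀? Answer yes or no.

n = 138; E_i = n·p_i = [18.40, 9.20, 36.80, 27.60, 46.00]
χ² = (40−18.40)²/18.40 + (21−9.20)²/9.20 + (38−36.80)²/36.80 + (23−27.60)²/27.60 + (16−46.00)²/46.00 = 60.8623
df = 4
p-value (upper-tail) = 0.00000
At α=0.1: p < α → reject H₀

reject H₀: yes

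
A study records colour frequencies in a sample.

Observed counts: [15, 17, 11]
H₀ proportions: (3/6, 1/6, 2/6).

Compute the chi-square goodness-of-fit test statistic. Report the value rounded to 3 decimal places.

test statistic = 16.233

n = 43; E_i = n·p_i = [21.50, 7.17, 14.33]
χ² = (15−21.50)²/21.50 + (17−7.17)²/7.17 + (11−14.33)²/14.33 = 16.2326
df = 2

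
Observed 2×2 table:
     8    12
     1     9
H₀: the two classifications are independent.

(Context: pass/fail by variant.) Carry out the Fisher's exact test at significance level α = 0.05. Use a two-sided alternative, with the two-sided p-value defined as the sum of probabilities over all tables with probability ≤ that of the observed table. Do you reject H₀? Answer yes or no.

Margins: r₁=20, r₂=10, c₁=9, c₂=21, n=30
p_obs = C(20,8)·C(10,1)/C(30,9); sum pmf over tables with pmf ≤ p_obs
p-value (two-sided) = 0.20351
At α=0.05: p ≥ α → fail to reject H₀

reject H₀: no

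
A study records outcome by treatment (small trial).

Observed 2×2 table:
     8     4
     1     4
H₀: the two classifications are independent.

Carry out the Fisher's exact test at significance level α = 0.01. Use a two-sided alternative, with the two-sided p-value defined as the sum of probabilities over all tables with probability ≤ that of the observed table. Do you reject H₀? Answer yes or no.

Margins: r₁=12, r₂=5, c₁=9, c₂=8, n=17
p_obs = C(12,8)·C(5,1)/C(17,9); sum pmf over tables with pmf ≤ p_obs
p-value (two-sided) = 0.13122
At α=0.01: p ≥ α → fail to reject H₀

reject H₀: no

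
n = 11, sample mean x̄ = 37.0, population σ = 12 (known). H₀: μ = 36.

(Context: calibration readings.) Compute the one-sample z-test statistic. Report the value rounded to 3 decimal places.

test statistic = 0.276

SE = σ/√n = 12/√11 = 3.6181
z = (x̄−μ₀)/SE = (37.0−36)/3.6181 = 0.2764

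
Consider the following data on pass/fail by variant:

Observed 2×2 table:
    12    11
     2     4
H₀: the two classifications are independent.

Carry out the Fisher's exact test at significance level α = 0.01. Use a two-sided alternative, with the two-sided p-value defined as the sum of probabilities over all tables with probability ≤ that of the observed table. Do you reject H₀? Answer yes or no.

Margins: r₁=23, r₂=6, c₁=14, c₂=15, n=29
p_obs = C(23,12)·C(6,2)/C(29,14); sum pmf over tables with pmf ≤ p_obs
p-value (two-sided) = 0.65134
At α=0.01: p ≥ α → fail to reject H₀

reject H₀: no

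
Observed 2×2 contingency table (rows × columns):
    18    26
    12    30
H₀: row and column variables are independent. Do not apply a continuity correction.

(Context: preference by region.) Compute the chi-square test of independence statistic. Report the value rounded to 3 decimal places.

test statistic = 1.440

Row totals [44, 42], col totals [30, 56], n=86
χ² = (18−15.35)²/15.35 + (26−28.65)²/28.65 + (12−14.65)²/14.65 + (30−27.35)²/27.35 = 1.4400
df = 1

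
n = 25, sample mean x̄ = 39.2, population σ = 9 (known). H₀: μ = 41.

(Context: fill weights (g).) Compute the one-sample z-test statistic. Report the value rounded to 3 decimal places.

test statistic = -1.000

SE = σ/√n = 9/√25 = 1.8000
z = (x̄−μ₀)/SE = (39.2−41)/1.8000 = -1.0000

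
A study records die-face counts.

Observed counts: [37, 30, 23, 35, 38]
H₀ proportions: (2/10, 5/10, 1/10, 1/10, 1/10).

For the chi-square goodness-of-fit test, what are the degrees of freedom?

degrees of freedom = 4

df = k − 1 = 5 − 1 = 4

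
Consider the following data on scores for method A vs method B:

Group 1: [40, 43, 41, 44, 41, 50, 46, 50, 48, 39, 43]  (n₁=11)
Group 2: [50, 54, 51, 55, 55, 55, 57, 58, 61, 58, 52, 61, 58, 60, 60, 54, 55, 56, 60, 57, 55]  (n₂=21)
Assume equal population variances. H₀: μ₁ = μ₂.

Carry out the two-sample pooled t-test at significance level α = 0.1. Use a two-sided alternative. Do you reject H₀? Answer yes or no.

reject H₀: yes

x̄₁=44.091, s₁=3.910, n₁=11
x̄₂=56.286, s₂=3.165, n₂=21
s_p² = [10·3.910² + 20·3.165²]/30 = 11.7732
SE = √(s_p²·(1/11+1/21)) = 1.2771
t = (44.091−56.286)/1.2771 = -9.5490
df = 30
p-value (two-sided) = 0.00000
At α=0.1: p < α → reject H₀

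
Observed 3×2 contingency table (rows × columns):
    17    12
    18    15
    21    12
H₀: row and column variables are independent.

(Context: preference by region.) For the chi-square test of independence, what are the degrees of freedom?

degrees of freedom = 2

df = (r−1)(c−1) = (3−1)·(2−1) = 2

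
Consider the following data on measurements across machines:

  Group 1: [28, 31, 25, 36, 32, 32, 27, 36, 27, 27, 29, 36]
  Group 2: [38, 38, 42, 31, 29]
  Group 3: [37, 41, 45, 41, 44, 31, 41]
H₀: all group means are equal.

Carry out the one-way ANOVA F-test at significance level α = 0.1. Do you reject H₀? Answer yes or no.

Group means [30.50, 35.60, 40.00], grand mean 34.333
SSB = Σnᵢ(x̄ᵢ−x̄)² = 409.133; SSW = ΣΣ(x−x̄ᵢ)² = 422.200
MSB = 409.133/2 = 204.5667; MSW = 422.200/21 = 20.1048
F = MSB/MSW = 10.1750
df = (2, 21)
p-value (upper-tail) = 0.00081
At α=0.1: p < α → reject H₀

reject H₀: yes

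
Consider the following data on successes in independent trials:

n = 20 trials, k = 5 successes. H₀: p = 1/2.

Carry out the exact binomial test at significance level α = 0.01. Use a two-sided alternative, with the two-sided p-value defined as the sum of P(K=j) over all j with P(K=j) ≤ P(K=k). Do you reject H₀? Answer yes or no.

Exact binomial: n=20, k=5, p₀=1/2=0.5000
P(X=j) = C(n,j)·p₀^j·(1−p₀)^(n−j); p = Σ P(X=j) over j with P(X=j) ≤ P(X=5)
p-value (two-sided) = 0.04139
At α=0.01: p ≥ α → fail to reject H₀

reject H₀: no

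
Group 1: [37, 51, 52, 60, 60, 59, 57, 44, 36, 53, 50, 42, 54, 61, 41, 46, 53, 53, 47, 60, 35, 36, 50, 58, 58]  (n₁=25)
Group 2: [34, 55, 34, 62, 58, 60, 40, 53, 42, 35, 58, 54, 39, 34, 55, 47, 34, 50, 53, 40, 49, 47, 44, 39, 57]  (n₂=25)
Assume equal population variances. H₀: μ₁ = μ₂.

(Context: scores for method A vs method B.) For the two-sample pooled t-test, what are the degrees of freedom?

degrees of freedom = 48

df = n₁ + n₂ − 2 = 25 + 25 − 2 = 48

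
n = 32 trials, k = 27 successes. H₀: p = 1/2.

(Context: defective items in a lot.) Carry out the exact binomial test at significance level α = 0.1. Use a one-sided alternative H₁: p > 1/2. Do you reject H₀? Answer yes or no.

Exact binomial: n=32, k=27, p₀=1/2=0.5000
P(X≥27) from Σ C(n,i)·p₀^i·(1−p₀)^(n−i)
p-value (one-sided, H₁ greater) = 0.00006
At α=0.1: p < α → reject H₀

reject H₀: yes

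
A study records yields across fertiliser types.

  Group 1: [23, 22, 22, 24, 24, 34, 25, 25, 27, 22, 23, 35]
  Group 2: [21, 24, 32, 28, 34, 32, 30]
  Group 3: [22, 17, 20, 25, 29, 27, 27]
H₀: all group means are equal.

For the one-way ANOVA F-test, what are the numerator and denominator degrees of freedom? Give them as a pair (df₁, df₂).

k = 3 groups, N = 26 total
df = (k−1, N−k) = (3−1, 26−3) = (2, 23)

degrees of freedom = [2, 23]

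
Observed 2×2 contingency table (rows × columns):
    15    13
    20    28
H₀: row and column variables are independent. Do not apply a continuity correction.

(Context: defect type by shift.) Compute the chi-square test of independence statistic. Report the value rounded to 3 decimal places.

Row totals [28, 48], col totals [35, 41], n=76
χ² = (15−12.89)²/12.89 + (13−15.11)²/15.11 + (20−22.11)²/22.11 + (28−25.89)²/25.89 = 1.0088
df = 1

test statistic = 1.009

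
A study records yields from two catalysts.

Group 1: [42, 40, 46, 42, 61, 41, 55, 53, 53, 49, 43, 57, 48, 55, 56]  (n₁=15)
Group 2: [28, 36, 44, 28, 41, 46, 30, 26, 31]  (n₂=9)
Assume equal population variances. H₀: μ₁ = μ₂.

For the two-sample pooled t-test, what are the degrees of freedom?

degrees of freedom = 22

df = n₁ + n₂ − 2 = 15 + 9 − 2 = 22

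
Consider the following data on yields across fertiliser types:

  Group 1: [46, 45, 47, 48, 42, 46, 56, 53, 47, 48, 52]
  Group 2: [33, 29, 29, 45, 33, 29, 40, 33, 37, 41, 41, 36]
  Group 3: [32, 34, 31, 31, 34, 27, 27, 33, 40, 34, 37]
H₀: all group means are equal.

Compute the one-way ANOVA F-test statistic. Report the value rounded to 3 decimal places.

Group means [48.18, 35.50, 32.73], grand mean 38.706
SSB = Σnᵢ(x̄ᵢ−x̄)² = 1504.241; SSW = ΣΣ(x−x̄ᵢ)² = 626.818
MSB = 1504.241/2 = 752.1203; MSW = 626.818/31 = 20.2199
F = MSB/MSW = 37.1970
df = (2, 31)

test statistic = 37.197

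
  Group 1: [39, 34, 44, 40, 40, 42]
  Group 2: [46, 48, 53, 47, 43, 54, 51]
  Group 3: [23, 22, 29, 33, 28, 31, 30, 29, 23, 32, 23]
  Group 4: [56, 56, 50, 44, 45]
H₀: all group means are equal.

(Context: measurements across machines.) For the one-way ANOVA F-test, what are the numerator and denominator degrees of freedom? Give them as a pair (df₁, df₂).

degrees of freedom = [3, 25]

k = 4 groups, N = 29 total
df = (k−1, N−k) = (4−1, 29−4) = (3, 25)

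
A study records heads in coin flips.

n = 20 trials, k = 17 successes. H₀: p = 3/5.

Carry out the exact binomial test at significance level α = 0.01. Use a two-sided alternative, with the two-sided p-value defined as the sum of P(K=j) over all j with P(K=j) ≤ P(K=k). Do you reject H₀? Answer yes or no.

reject H₀: no

Exact binomial: n=20, k=17, p₀=3/5=0.6000
P(X=j) = C(n,j)·p₀^j·(1−p₀)^(n−j); p = Σ P(X=j) over j with P(X=j) ≤ P(X=17)
p-value (two-sided) = 0.02243
At α=0.01: p ≥ α → fail to reject H₀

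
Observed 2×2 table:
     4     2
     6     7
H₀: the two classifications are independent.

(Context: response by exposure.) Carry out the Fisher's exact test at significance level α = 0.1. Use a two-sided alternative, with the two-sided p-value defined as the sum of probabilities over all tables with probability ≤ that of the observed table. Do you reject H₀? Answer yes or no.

reject H₀: no

Margins: r₁=6, r₂=13, c₁=10, c₂=9, n=19
p_obs = C(6,4)·C(13,6)/C(19,10); sum pmf over tables with pmf ≤ p_obs
p-value (two-sided) = 0.62848
At α=0.1: p ≥ α → fail to reject H₀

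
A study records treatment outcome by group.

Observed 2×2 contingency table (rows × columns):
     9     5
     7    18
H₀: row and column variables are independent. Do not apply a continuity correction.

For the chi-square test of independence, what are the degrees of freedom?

df = (r−1)(c−1) = (2−1)·(2−1) = 1

degrees of freedom = 1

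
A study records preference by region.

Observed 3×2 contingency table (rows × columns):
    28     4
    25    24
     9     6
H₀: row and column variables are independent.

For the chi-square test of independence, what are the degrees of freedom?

df = (r−1)(c−1) = (3−1)·(2−1) = 2

degrees of freedom = 2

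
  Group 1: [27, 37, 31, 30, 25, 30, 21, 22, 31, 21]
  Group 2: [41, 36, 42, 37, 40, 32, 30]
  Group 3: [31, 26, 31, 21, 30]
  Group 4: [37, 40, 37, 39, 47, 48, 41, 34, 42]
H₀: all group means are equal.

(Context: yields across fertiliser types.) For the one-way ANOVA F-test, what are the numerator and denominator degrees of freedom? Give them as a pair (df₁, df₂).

degrees of freedom = [3, 27]

k = 4 groups, N = 31 total
df = (k−1, N−k) = (4−1, 31−4) = (3, 27)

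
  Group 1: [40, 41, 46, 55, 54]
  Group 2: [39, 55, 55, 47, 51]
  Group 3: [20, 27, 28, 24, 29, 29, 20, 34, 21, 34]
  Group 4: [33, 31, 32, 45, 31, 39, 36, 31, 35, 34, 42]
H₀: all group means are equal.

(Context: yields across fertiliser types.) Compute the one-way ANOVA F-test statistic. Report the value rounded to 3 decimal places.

test statistic = 25.297

Group means [47.20, 49.40, 26.60, 35.36], grand mean 36.710
SSB = Σnᵢ(x̄ᵢ−x̄)² = 2397.442; SSW = ΣΣ(x−x̄ᵢ)² = 852.945
MSB = 2397.442/3 = 799.1472; MSW = 852.945/27 = 31.5906
F = MSB/MSW = 25.2970
df = (3, 27)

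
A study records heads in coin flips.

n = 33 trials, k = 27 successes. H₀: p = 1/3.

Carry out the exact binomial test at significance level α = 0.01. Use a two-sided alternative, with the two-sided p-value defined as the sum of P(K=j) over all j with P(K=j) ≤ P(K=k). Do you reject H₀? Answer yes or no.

reject H₀: yes

Exact binomial: n=33, k=27, p₀=1/3=0.3333
P(X=j) = C(n,j)·p₀^j·(1−p₀)^(n−j); p = Σ P(X=j) over j with P(X=j) ≤ P(X=27)
p-value (two-sided) = 0.00000
At α=0.01: p < α → reject H₀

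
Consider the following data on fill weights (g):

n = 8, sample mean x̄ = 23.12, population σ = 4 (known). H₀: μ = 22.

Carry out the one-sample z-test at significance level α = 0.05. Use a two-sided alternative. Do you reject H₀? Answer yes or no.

reject H₀: no

SE = σ/√n = 4/√8 = 1.4142
z = (x̄−μ₀)/SE = (23.12−22)/1.4142 = 0.7920
p-value (two-sided) = 0.42838
At α=0.05: p ≥ α → fail to reject H₀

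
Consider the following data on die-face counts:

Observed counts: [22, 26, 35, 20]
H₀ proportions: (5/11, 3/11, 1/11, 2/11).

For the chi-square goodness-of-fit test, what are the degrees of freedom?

df = k − 1 = 4 − 1 = 3

degrees of freedom = 3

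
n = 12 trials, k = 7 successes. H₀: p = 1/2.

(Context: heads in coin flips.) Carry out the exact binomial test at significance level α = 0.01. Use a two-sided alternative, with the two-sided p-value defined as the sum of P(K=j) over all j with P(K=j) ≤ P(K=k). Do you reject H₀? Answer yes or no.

Exact binomial: n=12, k=7, p₀=1/2=0.5000
P(X=j) = C(n,j)·p₀^j·(1−p₀)^(n−j); p = Σ P(X=j) over j with P(X=j) ≤ P(X=7)
p-value (two-sided) = 0.77441
At α=0.01: p ≥ α → fail to reject H₀

reject H₀: no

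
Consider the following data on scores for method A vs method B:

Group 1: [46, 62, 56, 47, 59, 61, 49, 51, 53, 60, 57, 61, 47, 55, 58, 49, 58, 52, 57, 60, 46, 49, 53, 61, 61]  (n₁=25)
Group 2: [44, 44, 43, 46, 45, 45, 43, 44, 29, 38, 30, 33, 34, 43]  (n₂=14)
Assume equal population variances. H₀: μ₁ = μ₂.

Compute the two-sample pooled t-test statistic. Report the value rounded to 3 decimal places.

x̄₁=54.720, s₁=5.458, n₁=25
x̄₂=40.071, s₂=6.019, n₂=14
s_p² = [24·5.458² + 13·6.019²]/37 = 32.0532
SE = √(s_p²·(1/25+1/14)) = 1.8899
t = (54.720−40.071)/1.8899 = 7.7511
df = 37

test statistic = 7.751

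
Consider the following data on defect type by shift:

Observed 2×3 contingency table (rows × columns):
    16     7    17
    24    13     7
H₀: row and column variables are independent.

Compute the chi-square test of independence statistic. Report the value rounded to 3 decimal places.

test statistic = 7.393

Row totals [40, 44], col totals [40, 20, 24], n=84
χ² = (16−19.05)²/19.05 + (7−9.52)²/9.52 + (17−11.43)²/11.43 + (24−20.95)²/20.95 + (13−10.48)²/10.48 + (7−12.57)²/12.57 = 7.3930
df = 2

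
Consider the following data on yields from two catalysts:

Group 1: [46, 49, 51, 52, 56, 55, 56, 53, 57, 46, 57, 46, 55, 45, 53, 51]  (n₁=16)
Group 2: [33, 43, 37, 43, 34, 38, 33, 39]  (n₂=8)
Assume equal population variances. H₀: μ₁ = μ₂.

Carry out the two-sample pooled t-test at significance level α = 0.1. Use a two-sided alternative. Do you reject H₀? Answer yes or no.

reject H₀: yes

x̄₁=51.750, s₁=4.235, n₁=16
x̄₂=37.500, s₂=4.071, n₂=8
s_p² = [15·4.235² + 7·4.071²]/22 = 17.5000
SE = √(s_p²·(1/16+1/8)) = 1.8114
t = (51.750−37.500)/1.8114 = 7.8667
df = 22
p-value (two-sided) = 0.00000
At α=0.1: p < α → reject H₀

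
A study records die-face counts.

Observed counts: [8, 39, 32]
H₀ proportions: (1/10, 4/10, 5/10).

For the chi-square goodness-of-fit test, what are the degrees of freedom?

degrees of freedom = 2

df = k − 1 = 3 − 1 = 2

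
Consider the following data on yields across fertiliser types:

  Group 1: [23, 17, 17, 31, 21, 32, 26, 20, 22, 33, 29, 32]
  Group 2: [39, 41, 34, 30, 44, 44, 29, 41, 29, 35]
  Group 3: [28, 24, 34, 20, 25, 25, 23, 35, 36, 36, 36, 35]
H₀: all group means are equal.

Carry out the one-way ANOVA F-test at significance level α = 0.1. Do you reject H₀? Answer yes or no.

Group means [25.25, 36.60, 29.75], grand mean 30.176
SSB = Σnᵢ(x̄ᵢ−x̄)² = 706.041; SSW = ΣΣ(x−x̄ᵢ)² = 1130.900
MSB = 706.041/2 = 353.0206; MSW = 1130.900/31 = 36.4806
F = MSB/MSW = 9.6769
df = (2, 31)
p-value (upper-tail) = 0.00054
At α=0.1: p < α → reject H₀

reject H₀: yes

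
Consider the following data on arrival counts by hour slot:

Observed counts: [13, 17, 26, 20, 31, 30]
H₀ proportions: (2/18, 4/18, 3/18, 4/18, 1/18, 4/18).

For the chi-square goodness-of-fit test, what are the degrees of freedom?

df = k − 1 = 6 − 1 = 5

degrees of freedom = 5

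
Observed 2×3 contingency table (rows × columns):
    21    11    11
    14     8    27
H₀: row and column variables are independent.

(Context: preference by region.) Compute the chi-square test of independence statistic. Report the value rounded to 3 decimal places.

test statistic = 8.254

Row totals [43, 49], col totals [35, 19, 38], n=92
χ² = (21−16.36)²/16.36 + (11−8.88)²/8.88 + (11−17.76)²/17.76 + (14−18.64)²/18.64 + (8−10.12)²/10.12 + (27−20.24)²/20.24 = 8.2543
df = 2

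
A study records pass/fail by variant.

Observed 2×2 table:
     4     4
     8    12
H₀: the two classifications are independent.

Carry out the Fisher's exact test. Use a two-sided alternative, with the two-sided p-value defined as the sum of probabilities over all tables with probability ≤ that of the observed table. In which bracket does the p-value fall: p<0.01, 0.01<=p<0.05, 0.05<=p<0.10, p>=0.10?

p-value bracket: p>=0.10

Margins: r₁=8, r₂=20, c₁=12, c₂=16, n=28
p_obs = C(8,4)·C(20,8)/C(28,12); sum pmf over tables with pmf ≤ p_obs
p-value (two-sided) = 0.69082
→ bracket: p>=0.10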